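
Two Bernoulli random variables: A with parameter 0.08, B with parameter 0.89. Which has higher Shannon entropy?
B

For binary distributions, entropy is maximized at p=0.5 and decreases as p moves toward 0 or 1.

H(A) = H(0.08) = 0.4022 bits
H(B) = H(0.89) = 0.4999 bits

Distribution B (p=0.89) is closer to uniform (p=0.5), so it has higher entropy.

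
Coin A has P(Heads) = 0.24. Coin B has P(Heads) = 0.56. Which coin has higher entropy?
B

For binary distributions, entropy is maximized at p=0.5 and decreases as p moves toward 0 or 1.

H(A) = H(0.24) = 0.7950 bits
H(B) = H(0.56) = 0.9896 bits

Distribution B (p=0.56) is closer to uniform (p=0.5), so it has higher entropy.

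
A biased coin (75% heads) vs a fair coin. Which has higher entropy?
Fair coin

The fair coin is uniform (p=0.5), maximizing binary entropy at 1 bit. The biased coin has H(0.75) ≈ 0.811 bits — its outcome is more predictable, so its entropy is lower.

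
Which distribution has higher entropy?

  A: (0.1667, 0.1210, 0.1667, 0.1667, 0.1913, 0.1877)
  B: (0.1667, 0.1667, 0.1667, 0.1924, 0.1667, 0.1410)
B

Both distributions are close to uniform, making this a harder comparison.

H(A) = 2.5707 bits
H(B) = 2.5792 bits

The distribution closer to uniform has higher entropy.
Answer: B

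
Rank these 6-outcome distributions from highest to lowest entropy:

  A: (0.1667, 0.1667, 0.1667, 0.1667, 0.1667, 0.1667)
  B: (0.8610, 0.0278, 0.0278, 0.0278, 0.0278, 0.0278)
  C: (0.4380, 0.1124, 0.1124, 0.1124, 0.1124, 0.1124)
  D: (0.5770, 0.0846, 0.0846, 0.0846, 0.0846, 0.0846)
A > C > D > B

Key insight: Entropy is maximized by uniform distributions and minimized by concentrated distributions.

Entropies:
  H(A) = 2.5850 bits
  H(B) = 0.9044 bits
  H(C) = 2.2938 bits
  H(D) = 1.9650 bits

Ranking: A > C > D > B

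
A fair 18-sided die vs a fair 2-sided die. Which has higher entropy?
18-sided die

Both are uniform distributions; for uniform over n outcomes, H = log₂(n). H(18-sided) = log₂(18) = 4.170 bits and H(2-sided) = log₂(2) = 1.000 bits. More outcomes in a uniform distribution means higher entropy.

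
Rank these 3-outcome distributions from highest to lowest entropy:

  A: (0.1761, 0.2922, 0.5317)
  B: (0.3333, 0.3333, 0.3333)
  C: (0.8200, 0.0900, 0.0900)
B > A > C

Key insight: Entropy is maximized by uniform distributions and minimized by concentrated distributions.

- Uniform distributions have maximum entropy log₂(3) = 1.5850 bits
- The more "peaked" or concentrated a distribution, the lower its entropy

Entropies:
  H(A) = 1.4444 bits
  H(B) = 1.5850 bits
  H(C) = 0.8601 bits

Ranking: B > A > C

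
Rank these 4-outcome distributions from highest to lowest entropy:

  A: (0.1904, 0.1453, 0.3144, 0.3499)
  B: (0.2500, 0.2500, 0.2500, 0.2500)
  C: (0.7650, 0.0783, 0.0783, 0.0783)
B > A > C

Key insight: Entropy is maximized by uniform distributions and minimized by concentrated distributions.

- Uniform distributions have maximum entropy log₂(4) = 2.0000 bits
- The more "peaked" or concentrated a distribution, the lower its entropy

Entropies:
  H(A) = 1.9149 bits
  H(B) = 2.0000 bits
  H(C) = 1.1591 bits

Ranking: B > A > C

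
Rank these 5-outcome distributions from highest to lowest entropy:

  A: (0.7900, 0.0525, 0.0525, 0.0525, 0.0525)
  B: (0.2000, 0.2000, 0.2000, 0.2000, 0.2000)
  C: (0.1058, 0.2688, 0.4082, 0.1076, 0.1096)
B > C > A

Key insight: Entropy is maximized by uniform distributions and minimized by concentrated distributions.

- Uniform distributions have maximum entropy log₂(5) = 2.3219 bits
- The more "peaked" or concentrated a distribution, the lower its entropy

Entropies:
  H(A) = 1.1615 bits
  H(B) = 2.3219 bits
  H(C) = 2.0757 bits

Ranking: B > C > A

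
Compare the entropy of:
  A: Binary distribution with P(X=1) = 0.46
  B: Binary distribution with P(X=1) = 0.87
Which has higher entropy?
A

For binary distributions, entropy is maximized at p=0.5 and decreases as p moves toward 0 or 1.

H(A) = H(0.46) = 0.9954 bits
H(B) = H(0.87) = 0.5574 bits

Distribution A (p=0.46) is closer to uniform (p=0.5), so it has higher entropy.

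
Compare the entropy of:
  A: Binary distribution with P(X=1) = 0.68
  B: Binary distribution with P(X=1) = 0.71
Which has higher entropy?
A

For binary distributions, entropy is maximized at p=0.5 and decreases as p moves toward 0 or 1.

H(A) = H(0.68) = 0.9044 bits
H(B) = H(0.71) = 0.8687 bits

Distribution A (p=0.68) is closer to uniform (p=0.5), so it has higher entropy.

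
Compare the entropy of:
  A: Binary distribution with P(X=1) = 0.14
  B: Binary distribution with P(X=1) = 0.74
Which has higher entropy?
B

For binary distributions, entropy is maximized at p=0.5 and decreases as p moves toward 0 or 1.

H(A) = H(0.14) = 0.5842 bits
H(B) = H(0.74) = 0.8267 bits

Distribution B (p=0.74) is closer to uniform (p=0.5), so it has higher entropy.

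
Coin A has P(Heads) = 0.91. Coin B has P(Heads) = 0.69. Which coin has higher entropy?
B

For binary distributions, entropy is maximized at p=0.5 and decreases as p moves toward 0 or 1.

H(A) = H(0.91) = 0.4365 bits
H(B) = H(0.69) = 0.8932 bits

Distribution B (p=0.69) is closer to uniform (p=0.5), so it has higher entropy.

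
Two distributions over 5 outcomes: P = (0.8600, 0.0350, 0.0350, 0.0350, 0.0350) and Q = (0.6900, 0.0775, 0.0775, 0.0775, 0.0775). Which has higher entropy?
Q

P is highly concentrated on one outcome (86%), making it nearly deterministic. Q spreads its mass more evenly (max 69%). The more spread-out distribution has higher entropy: H(P) ≈ 0.864 bits, H(Q) ≈ 1.513 bits.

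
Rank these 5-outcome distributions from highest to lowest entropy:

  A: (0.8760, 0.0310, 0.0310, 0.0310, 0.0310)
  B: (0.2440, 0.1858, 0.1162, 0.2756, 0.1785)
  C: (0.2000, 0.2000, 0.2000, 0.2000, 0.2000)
C > B > A

Key insight: Entropy is maximized by uniform distributions and minimized by concentrated distributions.

- Uniform distributions have maximum entropy log₂(5) = 2.3219 bits
- The more "peaked" or concentrated a distribution, the lower its entropy

Entropies:
  H(A) = 0.7888 bits
  H(B) = 2.2647 bits
  H(C) = 2.3219 bits

Ranking: C > B > A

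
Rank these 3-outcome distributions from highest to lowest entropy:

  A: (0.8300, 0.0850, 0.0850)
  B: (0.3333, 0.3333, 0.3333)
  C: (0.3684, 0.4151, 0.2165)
B > C > A

Key insight: Entropy is maximized by uniform distributions and minimized by concentrated distributions.

- Uniform distributions have maximum entropy log₂(3) = 1.5850 bits
- The more "peaked" or concentrated a distribution, the lower its entropy

Entropies:
  H(A) = 0.8277 bits
  H(B) = 1.5850 bits
  H(C) = 1.5352 bits

Ranking: B > C > A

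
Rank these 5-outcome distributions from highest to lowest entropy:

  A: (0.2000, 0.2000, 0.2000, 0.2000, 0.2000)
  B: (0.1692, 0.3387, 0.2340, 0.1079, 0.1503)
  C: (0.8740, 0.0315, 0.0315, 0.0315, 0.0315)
A > B > C

Key insight: Entropy is maximized by uniform distributions and minimized by concentrated distributions.

- Uniform distributions have maximum entropy log₂(5) = 2.3219 bits
- The more "peaked" or concentrated a distribution, the lower its entropy

Entropies:
  H(A) = 2.3219 bits
  H(B) = 2.2105 bits
  H(C) = 0.7984 bits

Ranking: A > B > C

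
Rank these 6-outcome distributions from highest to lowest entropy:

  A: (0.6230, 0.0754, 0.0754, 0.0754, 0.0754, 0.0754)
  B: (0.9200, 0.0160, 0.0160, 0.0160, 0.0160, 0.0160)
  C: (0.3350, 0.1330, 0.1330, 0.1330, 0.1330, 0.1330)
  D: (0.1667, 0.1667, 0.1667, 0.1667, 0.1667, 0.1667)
D > C > A > B

Key insight: Entropy is maximized by uniform distributions and minimized by concentrated distributions.

Entropies:
  H(A) = 1.8313 bits
  H(B) = 0.5879 bits
  H(C) = 2.4640 bits
  H(D) = 2.5850 bits

Ranking: D > C > A > B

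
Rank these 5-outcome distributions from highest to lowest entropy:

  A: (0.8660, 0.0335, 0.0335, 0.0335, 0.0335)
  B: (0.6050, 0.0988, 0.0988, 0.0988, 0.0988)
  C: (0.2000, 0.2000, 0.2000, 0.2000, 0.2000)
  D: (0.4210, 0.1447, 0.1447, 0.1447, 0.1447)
C > D > B > A

Key insight: Entropy is maximized by uniform distributions and minimized by concentrated distributions.

Entropies:
  H(A) = 0.8363 bits
  H(B) = 1.7580 bits
  H(C) = 2.3219 bits
  H(D) = 2.1399 bits

Ranking: C > D > B > A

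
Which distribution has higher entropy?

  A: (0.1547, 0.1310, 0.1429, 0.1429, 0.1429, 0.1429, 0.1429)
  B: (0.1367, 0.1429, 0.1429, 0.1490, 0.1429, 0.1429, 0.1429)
B

Both distributions are close to uniform, making this a harder comparison.

H(A) = 2.8059 bits
H(B) = 2.8070 bits

The distribution closer to uniform has higher entropy.
Answer: B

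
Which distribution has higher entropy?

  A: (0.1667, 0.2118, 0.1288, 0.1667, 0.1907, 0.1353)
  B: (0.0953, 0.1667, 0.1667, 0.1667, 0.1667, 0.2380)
A

Both distributions are close to uniform, making this a harder comparison.

H(A) = 2.5632 bits
H(B) = 2.5394 bits

The distribution closer to uniform has higher entropy.
Answer: A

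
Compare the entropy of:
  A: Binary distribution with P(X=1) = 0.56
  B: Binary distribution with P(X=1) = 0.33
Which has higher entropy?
A

For binary distributions, entropy is maximized at p=0.5 and decreases as p moves toward 0 or 1.

H(A) = H(0.56) = 0.9896 bits
H(B) = H(0.33) = 0.9149 bits

Distribution A (p=0.56) is closer to uniform (p=0.5), so it has higher entropy.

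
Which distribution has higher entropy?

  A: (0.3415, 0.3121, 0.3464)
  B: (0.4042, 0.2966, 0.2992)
A

Both distributions are close to uniform, making this a harder comparison.

H(A) = 1.5835 bits
H(B) = 1.5692 bits

The distribution closer to uniform has higher entropy.
Answer: A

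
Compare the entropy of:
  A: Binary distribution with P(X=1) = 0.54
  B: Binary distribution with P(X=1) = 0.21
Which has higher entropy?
A

For binary distributions, entropy is maximized at p=0.5 and decreases as p moves toward 0 or 1.

H(A) = H(0.54) = 0.9954 bits
H(B) = H(0.21) = 0.7415 bits

Distribution A (p=0.54) is closer to uniform (p=0.5), so it has higher entropy.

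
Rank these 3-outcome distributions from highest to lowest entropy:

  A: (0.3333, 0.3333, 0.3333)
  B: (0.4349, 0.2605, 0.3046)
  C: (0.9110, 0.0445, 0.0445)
A > B > C

Key insight: Entropy is maximized by uniform distributions and minimized by concentrated distributions.

- Uniform distributions have maximum entropy log₂(3) = 1.5850 bits
- The more "peaked" or concentrated a distribution, the lower its entropy

Entropies:
  H(A) = 1.5850 bits
  H(B) = 1.5504 bits
  H(C) = 0.5221 bits

Ranking: A > B > C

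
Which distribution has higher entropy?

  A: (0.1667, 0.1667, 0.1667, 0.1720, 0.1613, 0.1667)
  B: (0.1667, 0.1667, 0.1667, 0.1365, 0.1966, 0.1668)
A

Both distributions are close to uniform, making this a harder comparison.

H(A) = 2.5847 bits
H(B) = 2.5771 bits

The distribution closer to uniform has higher entropy.
Answer: A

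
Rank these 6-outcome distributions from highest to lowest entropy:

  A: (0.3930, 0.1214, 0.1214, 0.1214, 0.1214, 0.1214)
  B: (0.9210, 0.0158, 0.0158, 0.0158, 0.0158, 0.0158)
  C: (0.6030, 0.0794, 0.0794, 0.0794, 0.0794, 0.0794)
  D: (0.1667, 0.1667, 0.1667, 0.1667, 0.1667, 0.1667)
D > A > C > B

Key insight: Entropy is maximized by uniform distributions and minimized by concentrated distributions.

Entropies:
  H(A) = 2.3761 bits
  H(B) = 0.5821 bits
  H(C) = 1.8910 bits
  H(D) = 2.5850 bits

Ranking: D > A > C > B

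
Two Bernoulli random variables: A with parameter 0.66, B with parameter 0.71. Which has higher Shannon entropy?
A

For binary distributions, entropy is maximized at p=0.5 and decreases as p moves toward 0 or 1.

H(A) = H(0.66) = 0.9248 bits
H(B) = H(0.71) = 0.8687 bits

Distribution A (p=0.66) is closer to uniform (p=0.5), so it has higher entropy.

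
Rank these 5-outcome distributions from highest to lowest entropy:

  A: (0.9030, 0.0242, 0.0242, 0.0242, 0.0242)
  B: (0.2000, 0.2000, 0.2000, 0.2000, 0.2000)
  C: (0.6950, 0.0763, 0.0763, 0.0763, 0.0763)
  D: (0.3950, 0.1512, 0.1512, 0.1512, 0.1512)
B > D > C > A

Key insight: Entropy is maximized by uniform distributions and minimized by concentrated distributions.

Entropies:
  H(A) = 0.6534 bits
  H(B) = 2.3219 bits
  H(C) = 1.4973 bits
  H(D) = 2.1780 bits

Ranking: B > D > C > A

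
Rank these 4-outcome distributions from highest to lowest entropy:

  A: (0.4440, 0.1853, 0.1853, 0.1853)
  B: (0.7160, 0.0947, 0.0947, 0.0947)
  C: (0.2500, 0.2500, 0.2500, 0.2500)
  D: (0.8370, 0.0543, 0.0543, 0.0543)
C > A > B > D

Key insight: Entropy is maximized by uniform distributions and minimized by concentrated distributions.

Entropies:
  H(A) = 1.8722 bits
  H(B) = 1.3110 bits
  H(C) = 2.0000 bits
  H(D) = 0.8998 bits

Ranking: C > A > B > D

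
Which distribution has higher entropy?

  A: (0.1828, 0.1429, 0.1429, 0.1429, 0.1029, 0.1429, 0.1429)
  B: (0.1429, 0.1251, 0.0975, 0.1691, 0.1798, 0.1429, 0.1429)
A

Both distributions are close to uniform, making this a harder comparison.

H(A) = 2.7910 bits
H(B) = 2.7843 bits

The distribution closer to uniform has higher entropy.
Answer: A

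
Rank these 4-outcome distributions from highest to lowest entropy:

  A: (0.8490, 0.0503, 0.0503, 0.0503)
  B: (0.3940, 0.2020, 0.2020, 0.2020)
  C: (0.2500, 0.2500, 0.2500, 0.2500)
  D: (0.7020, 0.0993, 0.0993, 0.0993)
C > B > D > A

Key insight: Entropy is maximized by uniform distributions and minimized by concentrated distributions.

Entropies:
  H(A) = 0.8517 bits
  H(B) = 1.9278 bits
  H(C) = 2.0000 bits
  H(D) = 1.3512 bits

Ranking: C > B > D > A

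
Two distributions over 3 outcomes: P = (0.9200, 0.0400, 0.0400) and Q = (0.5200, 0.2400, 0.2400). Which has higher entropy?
Q

P is highly concentrated on one outcome (92%), making it nearly deterministic. Q spreads its mass more evenly (max 52%). The more spread-out distribution has higher entropy: H(P) ≈ 0.482 bits, H(Q) ≈ 1.479 bits.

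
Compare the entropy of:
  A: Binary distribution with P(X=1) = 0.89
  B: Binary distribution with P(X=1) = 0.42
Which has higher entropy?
B

For binary distributions, entropy is maximized at p=0.5 and decreases as p moves toward 0 or 1.

H(A) = H(0.89) = 0.4999 bits
H(B) = H(0.42) = 0.9815 bits

Distribution B (p=0.42) is closer to uniform (p=0.5), so it has higher entropy.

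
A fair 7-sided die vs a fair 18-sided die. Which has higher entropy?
18-sided die

Both are uniform distributions; for uniform over n outcomes, H = log₂(n). H(7-sided) = log₂(7) = 2.807 bits and H(18-sided) = log₂(18) = 4.170 bits. More outcomes in a uniform distribution means higher entropy.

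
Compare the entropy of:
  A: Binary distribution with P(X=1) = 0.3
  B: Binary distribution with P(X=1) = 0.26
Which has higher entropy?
A

For binary distributions, entropy is maximized at p=0.5 and decreases as p moves toward 0 or 1.

H(A) = H(0.3) = 0.8813 bits
H(B) = H(0.26) = 0.8267 bits

Distribution A (p=0.3) is closer to uniform (p=0.5), so it has higher entropy.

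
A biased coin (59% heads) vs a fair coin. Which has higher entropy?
Fair coin

The fair coin is uniform (p=0.5), maximizing binary entropy at 1 bit. The biased coin has H(0.59) ≈ 0.977 bits — its outcome is more predictable, so its entropy is lower.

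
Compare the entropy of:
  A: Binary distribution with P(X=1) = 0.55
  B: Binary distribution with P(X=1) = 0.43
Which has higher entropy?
A

For binary distributions, entropy is maximized at p=0.5 and decreases as p moves toward 0 or 1.

H(A) = H(0.55) = 0.9928 bits
H(B) = H(0.43) = 0.9858 bits

Distribution A (p=0.55) is closer to uniform (p=0.5), so it has higher entropy.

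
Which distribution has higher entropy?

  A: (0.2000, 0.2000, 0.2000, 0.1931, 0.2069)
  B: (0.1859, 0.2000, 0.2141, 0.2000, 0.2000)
A

Both distributions are close to uniform, making this a harder comparison.

H(A) = 2.3216 bits
H(B) = 2.3205 bits

The distribution closer to uniform has higher entropy.
Answer: A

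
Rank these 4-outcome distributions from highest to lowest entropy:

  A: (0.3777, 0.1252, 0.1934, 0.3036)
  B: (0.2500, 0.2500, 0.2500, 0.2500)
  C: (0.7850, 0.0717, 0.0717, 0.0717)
B > A > C

Key insight: Entropy is maximized by uniform distributions and minimized by concentrated distributions.

- Uniform distributions have maximum entropy log₂(4) = 2.0000 bits
- The more "peaked" or concentrated a distribution, the lower its entropy

Entropies:
  H(A) = 1.8865 bits
  H(B) = 2.0000 bits
  H(C) = 1.0917 bits

Ranking: B > A > C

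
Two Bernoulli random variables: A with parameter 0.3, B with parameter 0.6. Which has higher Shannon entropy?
B

For binary distributions, entropy is maximized at p=0.5 and decreases as p moves toward 0 or 1.

H(A) = H(0.3) = 0.8813 bits
H(B) = H(0.6) = 0.9710 bits

Distribution B (p=0.6) is closer to uniform (p=0.5), so it has higher entropy.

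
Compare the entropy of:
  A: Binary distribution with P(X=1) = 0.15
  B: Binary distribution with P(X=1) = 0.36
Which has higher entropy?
B

For binary distributions, entropy is maximized at p=0.5 and decreases as p moves toward 0 or 1.

H(A) = H(0.15) = 0.6098 bits
H(B) = H(0.36) = 0.9427 bits

Distribution B (p=0.36) is closer to uniform (p=0.5), so it has higher entropy.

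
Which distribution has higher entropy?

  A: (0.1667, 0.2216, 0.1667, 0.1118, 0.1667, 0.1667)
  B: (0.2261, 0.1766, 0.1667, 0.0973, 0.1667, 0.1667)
A

Both distributions are close to uniform, making this a harder comparison.

H(A) = 2.5584 bits
H(B) = 2.5463 bits

The distribution closer to uniform has higher entropy.
Answer: A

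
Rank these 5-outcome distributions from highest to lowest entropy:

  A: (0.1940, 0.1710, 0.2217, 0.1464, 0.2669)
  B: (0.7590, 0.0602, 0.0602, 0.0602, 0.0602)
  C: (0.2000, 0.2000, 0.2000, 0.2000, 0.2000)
C > A > B

Key insight: Entropy is maximized by uniform distributions and minimized by concentrated distributions.

- Uniform distributions have maximum entropy log₂(5) = 2.3219 bits
- The more "peaked" or concentrated a distribution, the lower its entropy

Entropies:
  H(A) = 2.2909 bits
  H(B) = 1.2787 bits
  H(C) = 2.3219 bits

Ranking: C > A > B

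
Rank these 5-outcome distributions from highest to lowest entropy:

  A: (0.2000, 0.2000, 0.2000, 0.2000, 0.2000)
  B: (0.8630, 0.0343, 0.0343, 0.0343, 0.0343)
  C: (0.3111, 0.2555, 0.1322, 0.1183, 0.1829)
A > C > B

Key insight: Entropy is maximized by uniform distributions and minimized by concentrated distributions.

- Uniform distributions have maximum entropy log₂(5) = 2.3219 bits
- The more "peaked" or concentrated a distribution, the lower its entropy

Entropies:
  H(A) = 2.3219 bits
  H(B) = 0.8503 bits
  H(C) = 2.2255 bits

Ranking: A > C > B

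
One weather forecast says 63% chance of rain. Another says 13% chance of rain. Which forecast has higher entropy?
63% forecast

Treat each forecast as a Bernoulli distribution. Binary entropy is maximized at p=0.5 and falls off symmetrically toward 0 or 1. The 63% forecast is closer to 50%, so it is more uncertain. H(63%) ≈ 0.951 bits, H(13%) ≈ 0.557 bits.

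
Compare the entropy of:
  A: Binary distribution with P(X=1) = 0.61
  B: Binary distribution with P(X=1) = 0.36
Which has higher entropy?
A

For binary distributions, entropy is maximized at p=0.5 and decreases as p moves toward 0 or 1.

H(A) = H(0.61) = 0.9648 bits
H(B) = H(0.36) = 0.9427 bits

Distribution A (p=0.61) is closer to uniform (p=0.5), so it has higher entropy.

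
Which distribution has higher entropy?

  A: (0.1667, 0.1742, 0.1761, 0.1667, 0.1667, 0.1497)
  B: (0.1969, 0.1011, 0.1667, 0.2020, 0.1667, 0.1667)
A

Both distributions are close to uniform, making this a harder comparison.

H(A) = 2.5831 bits
H(B) = 2.5544 bits

The distribution closer to uniform has higher entropy.
Answer: A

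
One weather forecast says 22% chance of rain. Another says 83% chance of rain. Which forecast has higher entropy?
22% forecast

Treat each forecast as a Bernoulli distribution. Binary entropy is maximized at p=0.5 and falls off symmetrically toward 0 or 1. The 22% forecast is closer to 50%, so it is more uncertain. H(22%) ≈ 0.760 bits, H(83%) ≈ 0.658 bits.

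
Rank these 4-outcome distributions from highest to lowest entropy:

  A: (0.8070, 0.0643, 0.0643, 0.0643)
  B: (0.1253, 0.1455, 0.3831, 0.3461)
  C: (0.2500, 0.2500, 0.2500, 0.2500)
C > B > A

Key insight: Entropy is maximized by uniform distributions and minimized by concentrated distributions.

- Uniform distributions have maximum entropy log₂(4) = 2.0000 bits
- The more "peaked" or concentrated a distribution, the lower its entropy

Entropies:
  H(A) = 1.0136 bits
  H(B) = 1.8402 bits
  H(C) = 2.0000 bits

Ranking: C > B > A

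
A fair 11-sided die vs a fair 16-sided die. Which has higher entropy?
16-sided die

Both are uniform distributions; for uniform over n outcomes, H = log₂(n). H(11-sided) = log₂(11) = 3.459 bits and H(16-sided) = log₂(16) = 4.000 bits. More outcomes in a uniform distribution means higher entropy.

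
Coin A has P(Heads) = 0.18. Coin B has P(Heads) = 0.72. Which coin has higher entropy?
B

For binary distributions, entropy is maximized at p=0.5 and decreases as p moves toward 0 or 1.

H(A) = H(0.18) = 0.6801 bits
H(B) = H(0.72) = 0.8555 bits

Distribution B (p=0.72) is closer to uniform (p=0.5), so it has higher entropy.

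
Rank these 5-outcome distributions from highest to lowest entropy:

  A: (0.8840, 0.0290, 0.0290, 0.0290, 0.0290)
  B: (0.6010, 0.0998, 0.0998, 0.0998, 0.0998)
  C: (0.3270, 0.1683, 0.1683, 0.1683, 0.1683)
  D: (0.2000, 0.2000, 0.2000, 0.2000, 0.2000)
D > C > B > A

Key insight: Entropy is maximized by uniform distributions and minimized by concentrated distributions.

Entropies:
  H(A) = 0.7498 bits
  H(B) = 1.7684 bits
  H(C) = 2.2578 bits
  H(D) = 2.3219 bits

Ranking: D > C > B > A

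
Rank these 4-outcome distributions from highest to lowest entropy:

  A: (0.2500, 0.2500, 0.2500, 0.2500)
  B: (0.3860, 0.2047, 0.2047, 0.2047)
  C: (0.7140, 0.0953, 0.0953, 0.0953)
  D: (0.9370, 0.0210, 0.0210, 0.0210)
A > B > C > D

Key insight: Entropy is maximized by uniform distributions and minimized by concentrated distributions.

Entropies:
  H(A) = 2.0000 bits
  H(B) = 1.9353 bits
  H(C) = 1.3168 bits
  H(D) = 0.4391 bits

Ranking: A > B > C > D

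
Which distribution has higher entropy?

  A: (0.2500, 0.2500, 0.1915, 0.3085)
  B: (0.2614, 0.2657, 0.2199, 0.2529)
B

Both distributions are close to uniform, making this a harder comparison.

H(A) = 1.9801 bits
H(B) = 1.9962 bits

The distribution closer to uniform has higher entropy.
Answer: B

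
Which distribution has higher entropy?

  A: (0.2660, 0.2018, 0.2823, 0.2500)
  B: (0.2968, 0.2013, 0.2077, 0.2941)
A

Both distributions are close to uniform, making this a harder comparison.

H(A) = 1.9892 bits
H(B) = 1.9759 bits

The distribution closer to uniform has higher entropy.
Answer: A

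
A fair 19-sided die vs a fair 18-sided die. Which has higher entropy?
19-sided die

Both are uniform distributions; for uniform over n outcomes, H = log₂(n). H(19-sided) = log₂(19) = 4.248 bits and H(18-sided) = log₂(18) = 4.170 bits. More outcomes in a uniform distribution means higher entropy.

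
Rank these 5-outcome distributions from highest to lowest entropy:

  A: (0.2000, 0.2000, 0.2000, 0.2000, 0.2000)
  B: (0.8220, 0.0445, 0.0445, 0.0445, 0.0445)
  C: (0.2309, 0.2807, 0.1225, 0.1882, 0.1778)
A > C > B

Key insight: Entropy is maximized by uniform distributions and minimized by concentrated distributions.

- Uniform distributions have maximum entropy log₂(5) = 2.3219 bits
- The more "peaked" or concentrated a distribution, the lower its entropy

Entropies:
  H(A) = 2.3219 bits
  H(B) = 1.0317 bits
  H(C) = 2.2703 bits

Ranking: A > C > B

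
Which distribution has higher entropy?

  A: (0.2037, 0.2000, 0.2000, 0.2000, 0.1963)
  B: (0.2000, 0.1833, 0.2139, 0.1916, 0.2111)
A

Both distributions are close to uniform, making this a harder comparison.

H(A) = 2.3218 bits
H(B) = 2.3195 bits

The distribution closer to uniform has higher entropy.
Answer: A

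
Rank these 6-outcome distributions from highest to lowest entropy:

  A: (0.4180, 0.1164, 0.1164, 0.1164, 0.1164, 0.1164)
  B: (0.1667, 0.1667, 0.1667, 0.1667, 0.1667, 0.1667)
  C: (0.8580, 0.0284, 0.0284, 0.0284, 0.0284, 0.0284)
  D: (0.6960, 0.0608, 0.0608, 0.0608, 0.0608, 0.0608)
B > A > D > C

Key insight: Entropy is maximized by uniform distributions and minimized by concentrated distributions.

Entropies:
  H(A) = 2.3319 bits
  H(B) = 2.5850 bits
  H(C) = 0.9192 bits
  H(D) = 1.5920 bits

Ranking: B > A > D > C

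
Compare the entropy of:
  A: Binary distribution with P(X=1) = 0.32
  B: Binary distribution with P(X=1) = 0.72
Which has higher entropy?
A

For binary distributions, entropy is maximized at p=0.5 and decreases as p moves toward 0 or 1.

H(A) = H(0.32) = 0.9044 bits
H(B) = H(0.72) = 0.8555 bits

Distribution A (p=0.32) is closer to uniform (p=0.5), so it has higher entropy.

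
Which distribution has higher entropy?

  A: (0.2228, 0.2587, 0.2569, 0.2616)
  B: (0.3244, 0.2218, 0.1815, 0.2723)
A

Both distributions are close to uniform, making this a harder comparison.

H(A) = 1.9971 bits
H(B) = 1.9666 bits

The distribution closer to uniform has higher entropy.
Answer: A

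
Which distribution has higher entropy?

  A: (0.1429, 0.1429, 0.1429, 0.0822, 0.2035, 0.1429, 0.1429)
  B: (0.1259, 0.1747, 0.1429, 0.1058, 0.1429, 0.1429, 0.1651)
B

Both distributions are close to uniform, making this a harder comparison.

H(A) = 2.7690 bits
H(B) = 2.7911 bits

The distribution closer to uniform has higher entropy.
Answer: B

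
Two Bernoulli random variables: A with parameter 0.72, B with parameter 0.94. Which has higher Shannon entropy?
A

For binary distributions, entropy is maximized at p=0.5 and decreases as p moves toward 0 or 1.

H(A) = H(0.72) = 0.8555 bits
H(B) = H(0.94) = 0.3274 bits

Distribution A (p=0.72) is closer to uniform (p=0.5), so it has higher entropy.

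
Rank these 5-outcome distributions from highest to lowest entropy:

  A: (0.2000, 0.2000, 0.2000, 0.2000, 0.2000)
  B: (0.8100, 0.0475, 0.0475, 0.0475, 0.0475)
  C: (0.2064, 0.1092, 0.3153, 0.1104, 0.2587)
A > C > B

Key insight: Entropy is maximized by uniform distributions and minimized by concentrated distributions.

- Uniform distributions have maximum entropy log₂(5) = 2.3219 bits
- The more "peaked" or concentrated a distribution, the lower its entropy

Entropies:
  H(A) = 2.3219 bits
  H(B) = 1.0815 bits
  H(C) = 2.1994 bits

Ranking: A > C > B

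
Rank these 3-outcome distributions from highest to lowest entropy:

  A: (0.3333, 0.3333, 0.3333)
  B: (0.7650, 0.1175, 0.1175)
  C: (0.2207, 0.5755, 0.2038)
A > C > B

Key insight: Entropy is maximized by uniform distributions and minimized by concentrated distributions.

- Uniform distributions have maximum entropy log₂(3) = 1.5850 bits
- The more "peaked" or concentrated a distribution, the lower its entropy

Entropies:
  H(A) = 1.5850 bits
  H(B) = 1.0216 bits
  H(C) = 1.4076 bits

Ranking: A > C > B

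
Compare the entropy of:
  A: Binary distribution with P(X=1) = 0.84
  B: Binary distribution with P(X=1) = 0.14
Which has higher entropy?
A

For binary distributions, entropy is maximized at p=0.5 and decreases as p moves toward 0 or 1.

H(A) = H(0.84) = 0.6343 bits
H(B) = H(0.14) = 0.5842 bits

Distribution A (p=0.84) is closer to uniform (p=0.5), so it has higher entropy.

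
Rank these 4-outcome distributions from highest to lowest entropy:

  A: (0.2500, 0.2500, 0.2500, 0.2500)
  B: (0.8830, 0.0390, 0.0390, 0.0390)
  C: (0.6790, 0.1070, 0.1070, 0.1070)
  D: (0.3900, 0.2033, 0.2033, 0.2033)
A > D > C > B

Key insight: Entropy is maximized by uniform distributions and minimized by concentrated distributions.

Entropies:
  H(A) = 2.0000 bits
  H(B) = 0.7061 bits
  H(C) = 1.4142 bits
  H(D) = 1.9316 bits

Ranking: A > D > C > B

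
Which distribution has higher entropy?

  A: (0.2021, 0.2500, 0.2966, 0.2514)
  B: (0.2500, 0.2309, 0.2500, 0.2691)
B

Both distributions are close to uniform, making this a harder comparison.

H(A) = 1.9870 bits
H(B) = 1.9979 bits

The distribution closer to uniform has higher entropy.
Answer: B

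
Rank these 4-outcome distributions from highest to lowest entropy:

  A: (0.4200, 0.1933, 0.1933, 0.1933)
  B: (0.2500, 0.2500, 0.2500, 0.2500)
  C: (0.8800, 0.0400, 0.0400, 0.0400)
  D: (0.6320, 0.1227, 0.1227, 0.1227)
B > A > D > C

Key insight: Entropy is maximized by uniform distributions and minimized by concentrated distributions.

Entropies:
  H(A) = 1.9007 bits
  H(B) = 2.0000 bits
  H(C) = 0.7196 bits
  H(D) = 1.5324 bits

Ranking: B > A > D > C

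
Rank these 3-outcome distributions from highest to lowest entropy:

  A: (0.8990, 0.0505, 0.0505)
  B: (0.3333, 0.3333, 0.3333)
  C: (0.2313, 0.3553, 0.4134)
B > C > A

Key insight: Entropy is maximized by uniform distributions and minimized by concentrated distributions.

- Uniform distributions have maximum entropy log₂(3) = 1.5850 bits
- The more "peaked" or concentrated a distribution, the lower its entropy

Entropies:
  H(A) = 0.5732 bits
  H(B) = 1.5850 bits
  H(C) = 1.5458 bits

Ranking: B > C > A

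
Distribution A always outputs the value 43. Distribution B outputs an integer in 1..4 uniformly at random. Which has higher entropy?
B

A is deterministic, so H(A) = 0. B is uniform over 4 outcomes, so H(B) = log₂(4) = 2.000 bits. Any distribution with genuine randomness has higher entropy than a deterministic one.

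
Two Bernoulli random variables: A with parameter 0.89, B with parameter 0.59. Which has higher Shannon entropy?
B

For binary distributions, entropy is maximized at p=0.5 and decreases as p moves toward 0 or 1.

H(A) = H(0.89) = 0.4999 bits
H(B) = H(0.59) = 0.9765 bits

Distribution B (p=0.59) is closer to uniform (p=0.5), so it has higher entropy.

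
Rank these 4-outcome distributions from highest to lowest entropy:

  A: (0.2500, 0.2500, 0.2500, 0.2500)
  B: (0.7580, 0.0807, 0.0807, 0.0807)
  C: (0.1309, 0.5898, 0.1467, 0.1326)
A > C > B

Key insight: Entropy is maximized by uniform distributions and minimized by concentrated distributions.

- Uniform distributions have maximum entropy log₂(4) = 2.0000 bits
- The more "peaked" or concentrated a distribution, the lower its entropy

Entropies:
  H(A) = 2.0000 bits
  H(B) = 1.1819 bits
  H(C) = 1.6259 bits

Ranking: A > C > B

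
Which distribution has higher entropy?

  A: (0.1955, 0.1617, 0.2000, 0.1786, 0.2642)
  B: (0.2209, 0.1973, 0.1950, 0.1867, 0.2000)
B

Both distributions are close to uniform, making this a harder comparison.

H(A) = 2.3010 bits
H(B) = 2.3196 bits

The distribution closer to uniform has higher entropy.
Answer: B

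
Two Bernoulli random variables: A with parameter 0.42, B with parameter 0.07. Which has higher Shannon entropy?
A

For binary distributions, entropy is maximized at p=0.5 and decreases as p moves toward 0 or 1.

H(A) = H(0.42) = 0.9815 bits
H(B) = H(0.07) = 0.3659 bits

Distribution A (p=0.42) is closer to uniform (p=0.5), so it has higher entropy.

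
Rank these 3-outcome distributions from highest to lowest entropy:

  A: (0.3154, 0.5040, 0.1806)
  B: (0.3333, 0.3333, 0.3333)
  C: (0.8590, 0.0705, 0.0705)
B > A > C

Key insight: Entropy is maximized by uniform distributions and minimized by concentrated distributions.

- Uniform distributions have maximum entropy log₂(3) = 1.5850 bits
- The more "peaked" or concentrated a distribution, the lower its entropy

Entropies:
  H(A) = 1.4692 bits
  H(B) = 1.5850 bits
  H(C) = 0.7279 bits

Ranking: B > A > C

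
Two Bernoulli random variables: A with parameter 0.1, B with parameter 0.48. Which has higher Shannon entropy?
B

For binary distributions, entropy is maximized at p=0.5 and decreases as p moves toward 0 or 1.

H(A) = H(0.1) = 0.4690 bits
H(B) = H(0.48) = 0.9988 bits

Distribution B (p=0.48) is closer to uniform (p=0.5), so it has higher entropy.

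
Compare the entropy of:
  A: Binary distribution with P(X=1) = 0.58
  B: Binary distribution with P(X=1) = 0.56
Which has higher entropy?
B

For binary distributions, entropy is maximized at p=0.5 and decreases as p moves toward 0 or 1.

H(A) = H(0.58) = 0.9815 bits
H(B) = H(0.56) = 0.9896 bits

Distribution B (p=0.56) is closer to uniform (p=0.5), so it has higher entropy.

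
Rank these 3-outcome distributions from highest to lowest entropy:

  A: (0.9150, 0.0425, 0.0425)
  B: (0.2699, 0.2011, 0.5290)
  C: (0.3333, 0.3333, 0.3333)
C > B > A

Key insight: Entropy is maximized by uniform distributions and minimized by concentrated distributions.

- Uniform distributions have maximum entropy log₂(3) = 1.5850 bits
- The more "peaked" or concentrated a distribution, the lower its entropy

Entropies:
  H(A) = 0.5046 bits
  H(B) = 1.4613 bits
  H(C) = 1.5850 bits

Ranking: C > B > A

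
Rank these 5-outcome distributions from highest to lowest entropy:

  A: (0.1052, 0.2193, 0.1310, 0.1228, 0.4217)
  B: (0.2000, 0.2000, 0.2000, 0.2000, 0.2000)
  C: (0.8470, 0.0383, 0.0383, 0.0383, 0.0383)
B > A > C

Key insight: Entropy is maximized by uniform distributions and minimized by concentrated distributions.

- Uniform distributions have maximum entropy log₂(5) = 2.3219 bits
- The more "peaked" or concentrated a distribution, the lower its entropy

Entropies:
  H(A) = 2.1028 bits
  H(B) = 2.3219 bits
  H(C) = 0.9233 bits

Ranking: B > A > C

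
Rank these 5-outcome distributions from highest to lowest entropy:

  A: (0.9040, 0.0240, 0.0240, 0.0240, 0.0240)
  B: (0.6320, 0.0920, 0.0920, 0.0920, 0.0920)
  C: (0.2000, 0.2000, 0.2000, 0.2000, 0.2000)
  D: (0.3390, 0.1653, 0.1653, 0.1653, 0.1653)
C > D > B > A

Key insight: Entropy is maximized by uniform distributions and minimized by concentrated distributions.

Entropies:
  H(A) = 0.6482 bits
  H(B) = 1.6851 bits
  H(C) = 2.3219 bits
  H(D) = 2.2459 bits

Ranking: C > D > B > A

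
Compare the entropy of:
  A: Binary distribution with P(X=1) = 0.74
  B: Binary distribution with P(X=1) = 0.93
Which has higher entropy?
A

For binary distributions, entropy is maximized at p=0.5 and decreases as p moves toward 0 or 1.

H(A) = H(0.74) = 0.8267 bits
H(B) = H(0.93) = 0.3659 bits

Distribution A (p=0.74) is closer to uniform (p=0.5), so it has higher entropy.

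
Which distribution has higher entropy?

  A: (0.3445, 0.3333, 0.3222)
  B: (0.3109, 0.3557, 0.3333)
A

Both distributions are close to uniform, making this a harder comparison.

H(A) = 1.5844 bits
H(B) = 1.5828 bits

The distribution closer to uniform has higher entropy.
Answer: A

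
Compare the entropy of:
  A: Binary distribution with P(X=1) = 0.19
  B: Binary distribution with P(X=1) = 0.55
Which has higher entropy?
B

For binary distributions, entropy is maximized at p=0.5 and decreases as p moves toward 0 or 1.

H(A) = H(0.19) = 0.7015 bits
H(B) = H(0.55) = 0.9928 bits

Distribution B (p=0.55) is closer to uniform (p=0.5), so it has higher entropy.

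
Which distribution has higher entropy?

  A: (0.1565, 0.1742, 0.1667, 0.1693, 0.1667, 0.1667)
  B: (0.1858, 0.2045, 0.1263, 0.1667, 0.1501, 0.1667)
A

Both distributions are close to uniform, making this a harder comparison.

H(A) = 2.5842 bits
H(B) = 2.5687 bits

The distribution closer to uniform has higher entropy.
Answer: A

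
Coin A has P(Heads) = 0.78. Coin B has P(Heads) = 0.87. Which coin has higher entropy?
A

For binary distributions, entropy is maximized at p=0.5 and decreases as p moves toward 0 or 1.

H(A) = H(0.78) = 0.7602 bits
H(B) = H(0.87) = 0.5574 bits

Distribution A (p=0.78) is closer to uniform (p=0.5), so it has higher entropy.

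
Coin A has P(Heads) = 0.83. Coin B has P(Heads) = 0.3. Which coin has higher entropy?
B

For binary distributions, entropy is maximized at p=0.5 and decreases as p moves toward 0 or 1.

H(A) = H(0.83) = 0.6577 bits
H(B) = H(0.3) = 0.8813 bits

Distribution B (p=0.3) is closer to uniform (p=0.5), so it has higher entropy.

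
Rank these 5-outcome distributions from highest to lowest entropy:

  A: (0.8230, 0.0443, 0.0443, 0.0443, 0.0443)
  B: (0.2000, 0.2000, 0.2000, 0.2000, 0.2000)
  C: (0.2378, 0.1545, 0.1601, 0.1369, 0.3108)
B > C > A

Key insight: Entropy is maximized by uniform distributions and minimized by concentrated distributions.

- Uniform distributions have maximum entropy log₂(5) = 2.3219 bits
- The more "peaked" or concentrated a distribution, the lower its entropy

Entropies:
  H(A) = 1.0275 bits
  H(B) = 2.3219 bits
  H(C) = 2.2488 bits

Ranking: B > C > A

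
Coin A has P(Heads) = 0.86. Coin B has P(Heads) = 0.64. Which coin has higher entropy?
B

For binary distributions, entropy is maximized at p=0.5 and decreases as p moves toward 0 or 1.

H(A) = H(0.86) = 0.5842 bits
H(B) = H(0.64) = 0.9427 bits

Distribution B (p=0.64) is closer to uniform (p=0.5), so it has higher entropy.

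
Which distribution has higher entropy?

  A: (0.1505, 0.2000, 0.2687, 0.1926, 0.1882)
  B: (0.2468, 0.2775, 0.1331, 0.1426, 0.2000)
A

Both distributions are close to uniform, making this a harder comparison.

H(A) = 2.2962 bits
H(B) = 2.2637 bits

The distribution closer to uniform has higher entropy.
Answer: A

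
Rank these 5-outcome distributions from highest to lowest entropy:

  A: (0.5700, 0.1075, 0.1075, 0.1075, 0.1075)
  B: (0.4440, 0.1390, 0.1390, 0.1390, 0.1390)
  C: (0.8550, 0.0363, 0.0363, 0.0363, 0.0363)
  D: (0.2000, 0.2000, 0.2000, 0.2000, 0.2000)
D > B > A > C

Key insight: Entropy is maximized by uniform distributions and minimized by concentrated distributions.

Entropies:
  H(A) = 1.8458 bits
  H(B) = 2.1029 bits
  H(C) = 0.8872 bits
  H(D) = 2.3219 bits

Ranking: D > B > A > C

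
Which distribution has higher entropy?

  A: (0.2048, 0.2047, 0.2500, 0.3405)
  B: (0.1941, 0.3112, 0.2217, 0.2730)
B

Both distributions are close to uniform, making this a harder comparison.

H(A) = 1.9662 bits
H(B) = 1.9763 bits

The distribution closer to uniform has higher entropy.
Answer: B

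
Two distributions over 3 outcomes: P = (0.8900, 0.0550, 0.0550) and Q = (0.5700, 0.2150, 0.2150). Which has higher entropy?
Q

P is highly concentrated on one outcome (89%), making it nearly deterministic. Q spreads its mass more evenly (max 57%). The more spread-out distribution has higher entropy: H(P) ≈ 0.610 bits, H(Q) ≈ 1.416 bits.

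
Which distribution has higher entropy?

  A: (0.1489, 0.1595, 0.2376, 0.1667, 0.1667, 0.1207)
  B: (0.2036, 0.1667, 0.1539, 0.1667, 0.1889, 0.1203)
B

Both distributions are close to uniform, making this a harder comparison.

H(A) = 2.5540 bits
H(B) = 2.5664 bits

The distribution closer to uniform has higher entropy.
Answer: B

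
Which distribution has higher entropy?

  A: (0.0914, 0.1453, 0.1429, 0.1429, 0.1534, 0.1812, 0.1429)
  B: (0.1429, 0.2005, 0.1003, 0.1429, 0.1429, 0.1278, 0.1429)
A

Both distributions are close to uniform, making this a harder comparison.

H(A) = 2.7846 bits
H(B) = 2.7811 bits

The distribution closer to uniform has higher entropy.
Answer: A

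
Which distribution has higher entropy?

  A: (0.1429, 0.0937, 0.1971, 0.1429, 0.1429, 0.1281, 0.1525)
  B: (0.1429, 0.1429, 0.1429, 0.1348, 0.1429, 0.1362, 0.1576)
B

Both distributions are close to uniform, making this a harder comparison.

H(A) = 2.7786 bits
H(B) = 2.8057 bits

The distribution closer to uniform has higher entropy.
Answer: B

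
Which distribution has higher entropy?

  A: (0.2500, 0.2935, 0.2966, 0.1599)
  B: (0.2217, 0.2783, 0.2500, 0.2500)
B

Both distributions are close to uniform, making this a harder comparison.

H(A) = 1.9620 bits
H(B) = 1.9954 bits

The distribution closer to uniform has higher entropy.
Answer: B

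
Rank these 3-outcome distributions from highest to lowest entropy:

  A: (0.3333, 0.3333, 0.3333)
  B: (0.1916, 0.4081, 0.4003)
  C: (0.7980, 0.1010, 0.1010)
A > B > C

Key insight: Entropy is maximized by uniform distributions and minimized by concentrated distributions.

- Uniform distributions have maximum entropy log₂(3) = 1.5850 bits
- The more "peaked" or concentrated a distribution, the lower its entropy

Entropies:
  H(A) = 1.5850 bits
  H(B) = 1.5131 bits
  H(C) = 0.9279 bits

Ranking: A > B > C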